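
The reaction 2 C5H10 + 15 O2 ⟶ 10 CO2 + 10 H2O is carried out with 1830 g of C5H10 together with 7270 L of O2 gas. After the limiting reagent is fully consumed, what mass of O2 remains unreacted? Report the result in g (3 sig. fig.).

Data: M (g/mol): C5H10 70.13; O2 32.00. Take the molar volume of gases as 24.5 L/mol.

n(C5H10) = 1830 / 70.13 = 26.09 mol
n(O2) = 7270 / 24.5 = 296.7 mol
n/ν for C5H10 = 26.09/2 = 13.05
n/ν for O2 = 296.7/15 = 19.78
Smallest n/ν is C5H10 → limiting reagent.
O2 consumed = (15/2) × 26.09 = 195.7 mol
O2 remaining = 296.7 − 195.7 = 101.0 mol
mass = 101.0 × 32.00 = 3232 g

3230 g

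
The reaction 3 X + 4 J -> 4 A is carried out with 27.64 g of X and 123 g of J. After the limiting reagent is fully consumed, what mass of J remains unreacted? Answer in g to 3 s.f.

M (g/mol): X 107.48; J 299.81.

20.2 g

n(X) = 27.64 / 107.48 = 0.2572 mol
n(J) = 123.0 / 299.81 = 0.4103 mol
n/ν for X = 0.2572/3 = 0.08573
n/ν for J = 0.4103/4 = 0.1026
Smallest n/ν is X → limiting reagent.
J consumed = (4/3) × 0.2572 = 0.3429 mol
J remaining = 0.4103 − 0.3429 = 0.06740 mol
mass = 0.06740 × 299.81 = 20.21 g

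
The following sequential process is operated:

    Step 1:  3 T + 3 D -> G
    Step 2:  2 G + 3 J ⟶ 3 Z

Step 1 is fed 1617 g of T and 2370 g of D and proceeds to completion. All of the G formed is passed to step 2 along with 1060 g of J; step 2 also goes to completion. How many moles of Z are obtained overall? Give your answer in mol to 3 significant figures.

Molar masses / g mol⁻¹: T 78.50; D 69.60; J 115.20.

Step 1:
n(T) = 1617 / 78.50 = 20.60 mol
n(D) = 2370 / 69.60 = 34.05 mol
n/ν for T = 20.60/3 = 6.867
n/ν for D = 34.05/3 = 11.35
Smallest n/ν is T → limiting reagent.
n(G) produced = (1/3) × 20.60 = 6.867 mol
Step 2:
n(G) available = 6.867 mol
n(J) = 1060 / 115.20 = 9.201 mol
n/ν for G = 6.867/2 = 3.434
n/ν for J = 9.201/3 = 3.067
Smallest n/ν is J → limiting reagent.
n(Z) = (3/3) × 9.201 = 9.201 mol

9.20 mol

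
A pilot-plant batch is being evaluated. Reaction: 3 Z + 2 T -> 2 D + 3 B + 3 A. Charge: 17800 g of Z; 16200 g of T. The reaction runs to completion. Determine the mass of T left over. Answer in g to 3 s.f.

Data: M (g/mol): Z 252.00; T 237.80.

5000 g

n(Z) = 17800 / 252.00 = 70.63 mol
n(T) = 16200 / 237.80 = 68.12 mol
n/ν → Z: 23.54, T: 34.06; Z is limiting.
T consumed = (2/3) × 70.63 = 47.09 mol
T remaining = 68.12 − 47.09 = 21.03 mol
mass = 21.03 × 237.80 = 5001 g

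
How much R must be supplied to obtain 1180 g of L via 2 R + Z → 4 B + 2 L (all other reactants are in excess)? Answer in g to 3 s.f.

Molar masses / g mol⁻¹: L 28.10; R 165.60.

6950 g

n(L) = 1180 / 28.10 = 41.99 mol
n(R) = (2/2) × 41.99 = 41.99 mol
mass = 41.99 × 165.60 = 6954 g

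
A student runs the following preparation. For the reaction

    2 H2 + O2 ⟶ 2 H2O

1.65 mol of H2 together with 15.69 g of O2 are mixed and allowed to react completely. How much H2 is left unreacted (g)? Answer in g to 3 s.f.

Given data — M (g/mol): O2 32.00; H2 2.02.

n(H2) = 1.650 mol
n(O2) = 15.69 / 32.00 = 0.4903 mol
n/ν for H2 = 1.650/2 = 0.8250
n/ν for O2 = 0.4903/1 = 0.4903
Smallest n/ν is O2 → limiting reagent.
H2 consumed = (2/1) × 0.4903 = 0.9806 mol
H2 remaining = 1.650 − 0.9806 = 0.6694 mol
mass = 0.6694 × 2.02 = 1.352 g

1.35 g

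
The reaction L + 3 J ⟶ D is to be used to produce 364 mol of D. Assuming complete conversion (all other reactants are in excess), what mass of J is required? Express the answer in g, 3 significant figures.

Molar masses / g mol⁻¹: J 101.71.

111000 g

n(D) = 364.0 mol
n(J) = (3/1) × 364.0 = 1092 mol
mass = 1092 × 101.71 = 111100 g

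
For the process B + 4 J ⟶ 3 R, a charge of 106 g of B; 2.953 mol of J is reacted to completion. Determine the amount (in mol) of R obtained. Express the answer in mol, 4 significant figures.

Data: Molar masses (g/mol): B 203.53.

n(B) = 106.0 / 203.53 = 0.5208 mol
n(J) = 2.953 mol
n/ν → B: 0.5208, J: 0.7383; B is limiting.
n(R) = (3/1) × 0.5208 = 1.562 mol

1.562 mol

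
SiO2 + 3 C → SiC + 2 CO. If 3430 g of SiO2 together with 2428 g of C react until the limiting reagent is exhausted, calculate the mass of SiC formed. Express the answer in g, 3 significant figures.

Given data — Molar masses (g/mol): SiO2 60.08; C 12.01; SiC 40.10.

2290 g

n(SiO2) = 3430 / 60.08 = 57.09 mol
n(C) = 2428 / 12.01 = 202.2 mol
n/ν → SiO2: 57.09, C: 67.40; SiO2 is limiting.
n(SiC) = (1/1) × 57.09 = 57.09 mol
mass = 57.09 × 40.10 = 2289 g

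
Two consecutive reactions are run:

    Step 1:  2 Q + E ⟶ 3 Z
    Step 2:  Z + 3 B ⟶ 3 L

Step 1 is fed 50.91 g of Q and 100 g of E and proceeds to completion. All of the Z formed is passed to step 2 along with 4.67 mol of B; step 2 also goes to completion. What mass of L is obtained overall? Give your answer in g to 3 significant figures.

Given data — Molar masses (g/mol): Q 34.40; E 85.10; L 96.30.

450 g

Step 1:
n(Q) = 50.91 / 34.40 = 1.480 mol
n(E) = 100.0 / 85.10 = 1.175 mol
n/ν → Q: 0.7400, E: 1.175; Q is limiting.
n(Z) produced = (3/2) × 1.480 = 2.220 mol
Step 2:
n(Z) available = 2.220 mol
n(B) = 4.670 mol
n/ν → Z: 2.220, B: 1.557; B is limiting.
n(L) = (3/3) × 4.670 = 4.670 mol
mass = 4.670 × 96.30 = 449.7 g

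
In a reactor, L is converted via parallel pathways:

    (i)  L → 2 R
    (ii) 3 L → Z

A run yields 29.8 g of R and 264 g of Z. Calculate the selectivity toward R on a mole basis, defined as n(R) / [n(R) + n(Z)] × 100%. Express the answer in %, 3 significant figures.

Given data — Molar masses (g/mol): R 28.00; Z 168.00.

n(R) = 29.8 / 28.00 = 1.064 mol
n(Z) = 264 / 168.00 = 1.571 mol
selectivity = 1.064/(1.064+1.571) × 100 = 40.38 %

40.4 %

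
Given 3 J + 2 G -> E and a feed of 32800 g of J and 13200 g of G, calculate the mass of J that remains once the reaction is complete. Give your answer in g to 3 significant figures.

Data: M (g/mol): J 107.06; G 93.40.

n(J) = 32800 / 107.06 = 306.4 mol
n(G) = 13200 / 93.40 = 141.3 mol
n/ν for J = 306.4/3 = 102.1
n/ν for G = 141.3/2 = 70.65
Smallest n/ν is G → limiting reagent.
J consumed = (3/2) × 141.3 = 212.0 mol
J remaining = 306.4 − 212.0 = 94.40 mol
mass = 94.40 × 107.06 = 10110 g

10100 g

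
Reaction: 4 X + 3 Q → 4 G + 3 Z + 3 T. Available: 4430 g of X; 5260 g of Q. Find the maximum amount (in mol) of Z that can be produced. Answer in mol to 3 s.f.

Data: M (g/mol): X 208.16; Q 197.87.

16.0 mol

n(X) = 4430 / 208.16 = 21.28 mol
n(Q) = 5260 / 197.87 = 26.58 mol
n/ν for X = 21.28/4 = 5.320
n/ν for Q = 26.58/3 = 8.860
Smallest n/ν is X → limiting reagent.
n(Z) = (3/4) × 21.28 = 15.96 mol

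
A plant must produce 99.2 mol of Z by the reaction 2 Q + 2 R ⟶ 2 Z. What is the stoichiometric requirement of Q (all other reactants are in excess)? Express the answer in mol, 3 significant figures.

n(Z) = 99.20 mol
n(Q) = (2/2) × 99.20 = 99.20 mol

99.2 mol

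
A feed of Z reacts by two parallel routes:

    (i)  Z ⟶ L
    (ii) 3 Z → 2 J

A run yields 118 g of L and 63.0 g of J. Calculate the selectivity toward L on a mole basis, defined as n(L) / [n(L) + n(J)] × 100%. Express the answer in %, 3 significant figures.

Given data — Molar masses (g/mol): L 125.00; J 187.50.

n(L) = 118 / 125.00 = 0.9440 mol
n(J) = 63.0 / 187.50 = 0.3360 mol
selectivity = 0.9440/(0.9440+0.3360) × 100 = 73.75 %

73.8 %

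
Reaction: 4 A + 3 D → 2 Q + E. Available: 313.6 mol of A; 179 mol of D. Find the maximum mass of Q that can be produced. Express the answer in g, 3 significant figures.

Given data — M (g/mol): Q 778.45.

92900 g

n(A) = 313.6 mol
n(D) = 179.0 mol
n/ν → A: 78.40, D: 59.67; D is limiting.
n(Q) = (2/3) × 179.0 = 119.3 mol
mass = 119.3 × 778.45 = 92870 g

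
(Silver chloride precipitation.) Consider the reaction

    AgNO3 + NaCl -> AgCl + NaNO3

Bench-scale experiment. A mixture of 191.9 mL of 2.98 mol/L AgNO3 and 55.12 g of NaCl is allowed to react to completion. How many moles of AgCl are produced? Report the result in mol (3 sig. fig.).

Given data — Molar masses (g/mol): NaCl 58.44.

n(AgNO3) = 2.98 × 191.9/1000 = 0.5719 mol
n(NaCl) = 55.12 / 58.44 = 0.9432 mol
n/ν → AgNO3: 0.5719, NaCl: 0.9432; AgNO3 is limiting.
n(AgCl) = (1/1) × 0.5719 = 0.5719 mol

0.572 mol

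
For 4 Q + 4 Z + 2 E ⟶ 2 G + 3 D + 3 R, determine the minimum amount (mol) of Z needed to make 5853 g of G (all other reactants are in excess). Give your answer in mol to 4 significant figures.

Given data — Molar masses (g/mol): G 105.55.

110.9 mol

n(G) = 5853 / 105.55 = 55.45 mol
n(Z) = (4/2) × 55.45 = 110.9 mol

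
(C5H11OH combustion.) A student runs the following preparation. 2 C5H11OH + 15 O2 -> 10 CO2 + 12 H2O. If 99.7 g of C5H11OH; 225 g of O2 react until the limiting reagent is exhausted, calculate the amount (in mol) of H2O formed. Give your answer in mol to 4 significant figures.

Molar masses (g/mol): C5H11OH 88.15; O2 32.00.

5.625 mol

n(C5H11OH) = 99.70 / 88.15 = 1.131 mol
n(O2) = 225.0 / 32.00 = 7.031 mol
n/ν for C5H11OH = 1.131/2 = 0.5655
n/ν for O2 = 7.031/15 = 0.4687
Smallest n/ν is O2 → limiting reagent.
n(H2O) = (12/15) × 7.031 = 5.625 mol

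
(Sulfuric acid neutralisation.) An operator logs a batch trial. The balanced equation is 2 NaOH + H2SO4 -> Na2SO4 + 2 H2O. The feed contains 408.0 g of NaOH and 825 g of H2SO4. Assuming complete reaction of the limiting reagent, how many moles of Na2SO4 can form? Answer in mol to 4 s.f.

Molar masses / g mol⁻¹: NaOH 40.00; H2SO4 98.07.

n(NaOH) = 408.0 / 40.00 = 10.20 mol
n(H2SO4) = 825.0 / 98.07 = 8.412 mol
n/ν for NaOH = 10.20/2 = 5.100
n/ν for H2SO4 = 8.412/1 = 8.412
Smallest n/ν is NaOH → limiting reagent.
n(Na2SO4) = (1/2) × 10.20 = 5.100 mol

5.100 mol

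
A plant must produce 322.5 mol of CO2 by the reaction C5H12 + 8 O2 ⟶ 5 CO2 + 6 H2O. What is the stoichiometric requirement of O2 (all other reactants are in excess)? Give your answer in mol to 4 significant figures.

n(CO2) = 322.5 mol
n(O2) = (8/5) × 322.5 = 516.0 mol

516.0 mol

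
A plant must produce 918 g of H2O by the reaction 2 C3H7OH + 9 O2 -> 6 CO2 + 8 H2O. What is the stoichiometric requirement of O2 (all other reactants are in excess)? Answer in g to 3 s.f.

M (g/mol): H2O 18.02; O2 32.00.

1830 g

n(H2O) = 918 / 18.02 = 50.94 mol
n(O2) = (9/8) × 50.94 = 57.31 mol
mass = 57.31 × 32.00 = 1834 g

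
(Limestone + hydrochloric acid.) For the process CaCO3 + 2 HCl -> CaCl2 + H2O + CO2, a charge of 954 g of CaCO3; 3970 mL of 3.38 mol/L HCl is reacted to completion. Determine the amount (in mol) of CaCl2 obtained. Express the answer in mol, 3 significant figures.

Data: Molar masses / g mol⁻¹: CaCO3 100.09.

6.71 mol

n(CaCO3) = 954.0 / 100.09 = 9.531 mol
n(HCl) = 3.38 × 3970/1000 = 13.42 mol
n/ν for CaCO3 = 9.531/1 = 9.531
n/ν for HCl = 13.42/2 = 6.710
Smallest n/ν is HCl → limiting reagent.
n(CaCl2) = (1/2) × 13.42 = 6.710 mol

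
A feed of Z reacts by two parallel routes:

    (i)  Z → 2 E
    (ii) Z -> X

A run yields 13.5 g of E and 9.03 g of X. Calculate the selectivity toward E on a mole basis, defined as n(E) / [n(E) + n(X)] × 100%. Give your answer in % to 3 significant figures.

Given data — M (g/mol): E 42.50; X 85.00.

n(E) = 13.5 / 42.50 = 0.3176 mol
n(X) = 9.03 / 85.00 = 0.1062 mol
selectivity = 0.3176/(0.3176+0.1062) × 100 = 74.94 %

74.9 %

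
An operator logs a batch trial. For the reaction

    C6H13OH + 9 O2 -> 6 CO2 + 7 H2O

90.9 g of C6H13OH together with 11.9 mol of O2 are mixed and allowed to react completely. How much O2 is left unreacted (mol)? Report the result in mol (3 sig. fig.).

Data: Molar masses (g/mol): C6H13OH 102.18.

n(C6H13OH) = 90.90 / 102.18 = 0.8896 mol
n(O2) = 11.90 mol
n/ν for C6H13OH = 0.8896/1 = 0.8896
n/ν for O2 = 11.90/9 = 1.322
Smallest n/ν is C6H13OH → limiting reagent.
O2 consumed = (9/1) × 0.8896 = 8.006 mol
O2 remaining = 11.90 − 8.006 = 3.894 mol

3.89 mol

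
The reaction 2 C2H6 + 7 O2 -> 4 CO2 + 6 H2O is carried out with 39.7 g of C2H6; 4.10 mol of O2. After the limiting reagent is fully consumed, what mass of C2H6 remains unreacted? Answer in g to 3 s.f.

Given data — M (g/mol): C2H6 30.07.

4.48 g

n(C2H6) = 39.70 / 30.07 = 1.320 mol
n(O2) = 4.100 mol
n/ν for C2H6 = 1.320/2 = 0.6600
n/ν for O2 = 4.100/7 = 0.5857
Smallest n/ν is O2 → limiting reagent.
C2H6 consumed = (2/7) × 4.100 = 1.171 mol
C2H6 remaining = 1.320 − 1.171 = 0.1490 mol
mass = 0.1490 × 30.07 = 4.480 g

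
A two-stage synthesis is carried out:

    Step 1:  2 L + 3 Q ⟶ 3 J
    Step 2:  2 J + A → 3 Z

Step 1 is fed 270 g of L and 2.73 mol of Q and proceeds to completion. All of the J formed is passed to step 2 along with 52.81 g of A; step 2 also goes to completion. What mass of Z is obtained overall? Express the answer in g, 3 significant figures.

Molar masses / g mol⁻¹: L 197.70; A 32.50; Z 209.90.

645 g

Step 1:
n(L) = 270.0 / 197.70 = 1.366 mol
n(Q) = 2.730 mol
n/ν for L = 1.366/2 = 0.6830
n/ν for Q = 2.730/3 = 0.9100
Smallest n/ν is L → limiting reagent.
n(J) produced = (3/2) × 1.366 = 2.049 mol
Step 2:
n(J) available = 2.049 mol
n(A) = 52.81 / 32.50 = 1.625 mol
n/ν for J = 2.049/2 = 1.025
n/ν for A = 1.625/1 = 1.625
Smallest n/ν is J → limiting reagent.
n(Z) = (3/2) × 2.049 = 3.074 mol
mass = 3.074 × 209.90 = 645.2 g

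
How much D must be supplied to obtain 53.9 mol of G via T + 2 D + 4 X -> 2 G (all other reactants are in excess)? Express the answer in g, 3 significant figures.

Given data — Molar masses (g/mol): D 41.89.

n(G) = 53.90 mol
n(D) = (2/2) × 53.90 = 53.90 mol
mass = 53.90 × 41.89 = 2258 g

2260 g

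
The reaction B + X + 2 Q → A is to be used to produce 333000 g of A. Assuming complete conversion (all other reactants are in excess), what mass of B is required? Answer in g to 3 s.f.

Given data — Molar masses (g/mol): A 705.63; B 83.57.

n(A) = 333000 / 705.63 = 471.9 mol
n(B) = (1/1) × 471.9 = 471.9 mol
mass = 471.9 × 83.57 = 39440 g

39400 g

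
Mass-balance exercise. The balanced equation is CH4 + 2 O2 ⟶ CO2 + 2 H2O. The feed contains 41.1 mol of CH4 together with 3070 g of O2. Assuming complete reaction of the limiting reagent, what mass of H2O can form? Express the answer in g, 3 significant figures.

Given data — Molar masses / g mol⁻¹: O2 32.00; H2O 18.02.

1480 g

n(CH4) = 41.10 mol
n(O2) = 3070 / 32.00 = 95.94 mol
n/ν → CH4: 41.10, O2: 47.97; CH4 is limiting.
n(H2O) = (2/1) × 41.10 = 82.20 mol
mass = 82.20 × 18.02 = 1481 g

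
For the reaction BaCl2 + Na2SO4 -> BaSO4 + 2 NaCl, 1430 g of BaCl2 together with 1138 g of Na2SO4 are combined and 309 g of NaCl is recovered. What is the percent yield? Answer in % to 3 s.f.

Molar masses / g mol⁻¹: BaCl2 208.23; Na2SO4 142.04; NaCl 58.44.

n(BaCl2) = 1430 / 208.23 = 6.867 mol
n(Na2SO4) = 1138 / 142.04 = 8.012 mol
n/ν → BaCl2: 6.867, Na2SO4: 8.012; BaCl2 is limiting.
theoretical n(NaCl) = (2/1) × 6.867 = 13.73 mol → 802.4 g
% yield = 309 / 802.4 × 100 = 38.51 %

38.5 %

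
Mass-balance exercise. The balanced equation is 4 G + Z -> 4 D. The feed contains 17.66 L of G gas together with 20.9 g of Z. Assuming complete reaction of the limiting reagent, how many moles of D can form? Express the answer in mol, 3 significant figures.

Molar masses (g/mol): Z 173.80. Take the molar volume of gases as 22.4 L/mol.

n(G) = 17.66 / 22.4 = 0.7884 mol
n(Z) = 20.90 / 173.80 = 0.1203 mol
n/ν → G: 0.1971, Z: 0.1203; Z is limiting.
n(D) = (4/1) × 0.1203 = 0.4812 mol

0.481 mol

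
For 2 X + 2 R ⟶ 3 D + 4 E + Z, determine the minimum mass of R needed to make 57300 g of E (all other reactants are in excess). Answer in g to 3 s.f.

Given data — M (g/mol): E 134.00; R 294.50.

n(E) = 57300 / 134.00 = 427.6 mol
n(R) = (2/4) × 427.6 = 213.8 mol
mass = 213.8 × 294.50 = 62960 g

63000 g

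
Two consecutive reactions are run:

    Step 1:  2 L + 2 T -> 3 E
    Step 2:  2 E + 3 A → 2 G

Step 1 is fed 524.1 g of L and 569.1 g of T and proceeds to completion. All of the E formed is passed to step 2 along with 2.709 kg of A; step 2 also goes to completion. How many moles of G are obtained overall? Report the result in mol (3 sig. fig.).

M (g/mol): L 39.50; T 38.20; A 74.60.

Step 1:
n(L) = 524.1 / 39.50 = 13.27 mol
n(T) = 569.1 / 38.20 = 14.90 mol
n/ν → L: 6.635, T: 7.450; L is limiting.
n(E) produced = (3/2) × 13.27 = 19.91 mol
Step 2:
n(E) available = 19.91 mol
n(A) = 2.709×1000 / 74.60 = 36.31 mol
n/ν → E: 9.955, A: 12.10; E is limiting.
n(G) = (2/2) × 19.91 = 19.91 mol

19.9 mol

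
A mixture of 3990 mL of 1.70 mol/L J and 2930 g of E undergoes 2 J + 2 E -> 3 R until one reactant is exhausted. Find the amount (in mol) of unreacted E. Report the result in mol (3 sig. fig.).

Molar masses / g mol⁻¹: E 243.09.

5.27 mol

n(J) = 1.70 × 3990/1000 = 6.783 mol
n(E) = 2930 / 243.09 = 12.05 mol
n/ν for J = 6.783/2 = 3.392
n/ν for E = 12.05/2 = 6.025
Smallest n/ν is J → limiting reagent.
E consumed = (2/2) × 6.783 = 6.783 mol
E remaining = 12.05 − 6.783 = 5.267 mol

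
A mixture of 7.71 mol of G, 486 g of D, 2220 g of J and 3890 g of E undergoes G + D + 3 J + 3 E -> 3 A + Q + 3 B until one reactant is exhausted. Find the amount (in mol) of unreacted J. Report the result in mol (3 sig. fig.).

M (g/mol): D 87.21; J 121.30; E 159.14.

n(G) = 7.710 mol
n(D) = 486.0 / 87.21 = 5.573 mol
n(J) = 2220 / 121.30 = 18.30 mol
n(E) = 3890 / 159.14 = 24.44 mol
n/ν for G = 7.710/1 = 7.710
n/ν for D = 5.573/1 = 5.573
n/ν for J = 18.30/3 = 6.100
n/ν for E = 24.44/3 = 8.147
Smallest n/ν is D → limiting reagent.
J consumed = (3/1) × 5.573 = 16.72 mol
J remaining = 18.30 − 16.72 = 1.580 mol

1.58 mol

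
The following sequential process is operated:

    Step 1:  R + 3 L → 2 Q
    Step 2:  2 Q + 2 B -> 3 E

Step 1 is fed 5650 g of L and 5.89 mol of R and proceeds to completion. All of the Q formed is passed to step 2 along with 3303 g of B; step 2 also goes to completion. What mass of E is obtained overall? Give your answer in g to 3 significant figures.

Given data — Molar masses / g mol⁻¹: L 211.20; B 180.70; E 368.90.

Step 1:
n(L) = 5650 / 211.20 = 26.75 mol
n(R) = 5.890 mol
n/ν for L = 26.75/3 = 8.917
n/ν for R = 5.890/1 = 5.890
Smallest n/ν is R → limiting reagent.
n(Q) produced = (2/1) × 5.890 = 11.78 mol
Step 2:
n(Q) available = 11.78 mol
n(B) = 3303 / 180.70 = 18.28 mol
n/ν for Q = 11.78/2 = 5.890
n/ν for B = 18.28/2 = 9.140
Smallest n/ν is Q → limiting reagent.
n(E) = (3/2) × 11.78 = 17.67 mol
mass = 17.67 × 368.90 = 6518 g

6520 g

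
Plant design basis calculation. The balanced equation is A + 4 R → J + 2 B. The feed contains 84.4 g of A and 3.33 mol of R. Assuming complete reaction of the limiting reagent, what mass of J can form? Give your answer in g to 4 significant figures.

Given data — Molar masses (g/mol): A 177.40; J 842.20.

400.7 g

n(A) = 84.40 / 177.40 = 0.4758 mol
n(R) = 3.330 mol
n/ν for A = 0.4758/1 = 0.4758
n/ν for R = 3.330/4 = 0.8325
Smallest n/ν is A → limiting reagent.
n(J) = (1/1) × 0.4758 = 0.4758 mol
mass = 0.4758 × 842.20 = 400.7 g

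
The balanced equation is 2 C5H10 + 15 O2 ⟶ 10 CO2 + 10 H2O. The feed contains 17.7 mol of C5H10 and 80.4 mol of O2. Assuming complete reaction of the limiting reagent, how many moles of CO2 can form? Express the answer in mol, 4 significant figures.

n(C5H10) = 17.70 mol
n(O2) = 80.40 mol
n/ν → C5H10: 8.850, O2: 5.360; O2 is limiting.
n(CO2) = (10/15) × 80.40 = 53.60 mol

53.60 mol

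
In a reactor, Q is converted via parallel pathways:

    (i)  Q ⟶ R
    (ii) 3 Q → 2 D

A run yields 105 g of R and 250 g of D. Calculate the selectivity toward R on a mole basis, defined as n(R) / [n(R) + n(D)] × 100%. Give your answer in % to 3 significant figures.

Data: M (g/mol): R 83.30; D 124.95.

n(R) = 105 / 83.30 = 1.261 mol
n(D) = 250 / 124.95 = 2.001 mol
selectivity = 1.261/(1.261+2.001) × 100 = 38.66 %

38.7 %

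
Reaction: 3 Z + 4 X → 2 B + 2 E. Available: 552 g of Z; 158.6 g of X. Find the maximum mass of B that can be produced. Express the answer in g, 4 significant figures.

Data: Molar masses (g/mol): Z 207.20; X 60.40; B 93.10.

n(Z) = 552.0 / 207.20 = 2.664 mol
n(X) = 158.6 / 60.40 = 2.626 mol
n/ν → Z: 0.8880, X: 0.6565; X is limiting.
n(B) = (2/4) × 2.626 = 1.313 mol
mass = 1.313 × 93.10 = 122.2 g

122.2 g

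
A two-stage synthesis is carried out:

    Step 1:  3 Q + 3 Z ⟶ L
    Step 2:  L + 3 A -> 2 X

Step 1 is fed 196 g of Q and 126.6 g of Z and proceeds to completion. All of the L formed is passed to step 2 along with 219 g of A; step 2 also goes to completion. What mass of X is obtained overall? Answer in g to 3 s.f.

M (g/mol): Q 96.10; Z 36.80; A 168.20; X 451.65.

Step 1:
n(Q) = 196.0 / 96.10 = 2.040 mol
n(Z) = 126.6 / 36.80 = 3.440 mol
n/ν → Q: 0.6800, Z: 1.147; Q is limiting.
n(L) produced = (1/3) × 2.040 = 0.6800 mol
Step 2:
n(L) available = 0.6800 mol
n(A) = 219.0 / 168.20 = 1.302 mol
n/ν → L: 0.6800, A: 0.4340; A is limiting.
n(X) = (2/3) × 1.302 = 0.8680 mol
mass = 0.8680 × 451.65 = 392.0 g

392 g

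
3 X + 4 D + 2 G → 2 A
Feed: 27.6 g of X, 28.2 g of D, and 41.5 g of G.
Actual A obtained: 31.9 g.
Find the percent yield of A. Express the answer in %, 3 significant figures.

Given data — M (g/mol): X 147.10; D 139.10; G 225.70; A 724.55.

43.4 %

n(X) = 27.60 / 147.10 = 0.1876 mol
n(D) = 28.20 / 139.10 = 0.2027 mol
n(G) = 41.50 / 225.70 = 0.1839 mol
n/ν → X: 0.06253, D: 0.05068, G: 0.09195; D is limiting.
theoretical n(A) = (2/4) × 0.2027 = 0.1014 mol → 73.47 g
% yield = 31.9 / 73.47 × 100 = 43.42 %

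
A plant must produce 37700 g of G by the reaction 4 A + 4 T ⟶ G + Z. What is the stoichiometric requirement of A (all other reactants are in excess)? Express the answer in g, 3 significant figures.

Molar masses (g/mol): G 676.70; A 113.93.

25400 g

n(G) = 37700 / 676.70 = 55.71 mol
n(A) = (4/1) × 55.71 = 222.8 mol
mass = 222.8 × 113.93 = 25380 g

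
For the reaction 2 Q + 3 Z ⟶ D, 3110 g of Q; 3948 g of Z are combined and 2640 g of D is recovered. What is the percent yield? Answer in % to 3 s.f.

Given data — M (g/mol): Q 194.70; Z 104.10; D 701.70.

n(Q) = 3110 / 194.70 = 15.97 mol
n(Z) = 3948 / 104.10 = 37.93 mol
n/ν for Q = 15.97/2 = 7.985
n/ν for Z = 37.93/3 = 12.64
Smallest n/ν is Q → limiting reagent.
theoretical n(D) = (1/2) × 15.97 = 7.985 mol → 5603 g
% yield = 2640 / 5603 × 100 = 47.12 %

47.1 %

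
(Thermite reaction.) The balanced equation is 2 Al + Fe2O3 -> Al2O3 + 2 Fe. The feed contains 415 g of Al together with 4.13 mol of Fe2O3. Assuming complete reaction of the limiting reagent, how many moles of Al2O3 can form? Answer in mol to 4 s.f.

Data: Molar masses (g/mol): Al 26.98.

4.130 mol

n(Al) = 415.0 / 26.98 = 15.38 mol
n(Fe2O3) = 4.130 mol
n/ν for Al = 15.38/2 = 7.690
n/ν for Fe2O3 = 4.130/1 = 4.130
Smallest n/ν is Fe2O3 → limiting reagent.
n(Al2O3) = (1/1) × 4.130 = 4.130 mol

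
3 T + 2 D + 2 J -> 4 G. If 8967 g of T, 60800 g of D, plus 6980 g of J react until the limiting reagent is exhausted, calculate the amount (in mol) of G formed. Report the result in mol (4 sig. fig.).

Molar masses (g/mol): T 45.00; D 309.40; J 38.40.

n(T) = 8967 / 45.00 = 199.3 mol
n(D) = 60800 / 309.40 = 196.5 mol
n(J) = 6980 / 38.40 = 181.8 mol
n/ν → T: 66.43, D: 98.25, J: 90.90; T is limiting.
n(G) = (4/3) × 199.3 = 265.7 mol

265.7 mol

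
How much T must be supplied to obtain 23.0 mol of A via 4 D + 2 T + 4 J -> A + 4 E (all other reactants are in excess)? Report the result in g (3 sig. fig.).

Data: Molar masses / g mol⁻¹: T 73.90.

n(A) = 23.00 mol
n(T) = (2/1) × 23.00 = 46.00 mol
mass = 46.00 × 73.90 = 3399 g

3400 g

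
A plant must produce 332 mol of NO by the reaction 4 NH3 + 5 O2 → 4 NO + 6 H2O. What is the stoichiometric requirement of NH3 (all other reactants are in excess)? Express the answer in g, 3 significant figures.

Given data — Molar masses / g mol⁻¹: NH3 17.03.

n(NO) = 332.0 mol
n(NH3) = (4/4) × 332.0 = 332.0 mol
mass = 332.0 × 17.03 = 5654 g

5650 g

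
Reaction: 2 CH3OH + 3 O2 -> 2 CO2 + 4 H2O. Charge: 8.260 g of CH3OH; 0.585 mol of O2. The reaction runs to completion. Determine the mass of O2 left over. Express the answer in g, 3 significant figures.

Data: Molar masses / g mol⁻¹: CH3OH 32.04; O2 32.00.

6.35 g

n(CH3OH) = 8.260 / 32.04 = 0.2578 mol
n(O2) = 0.5850 mol
n/ν → CH3OH: 0.1289, O2: 0.1950; CH3OH is limiting.
O2 consumed = (3/2) × 0.2578 = 0.3867 mol
O2 remaining = 0.5850 − 0.3867 = 0.1983 mol
mass = 0.1983 × 32.00 = 6.346 g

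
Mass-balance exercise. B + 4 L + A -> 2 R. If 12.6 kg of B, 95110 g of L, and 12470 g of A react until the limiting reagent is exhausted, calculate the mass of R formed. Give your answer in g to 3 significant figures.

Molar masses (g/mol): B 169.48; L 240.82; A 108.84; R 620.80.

n(B) = 12.60×1000 / 169.48 = 74.35 mol
n(L) = 95110 / 240.82 = 394.9 mol
n(A) = 12470 / 108.84 = 114.6 mol
n/ν for B = 74.35/1 = 74.35
n/ν for L = 394.9/4 = 98.73
n/ν for A = 114.6/1 = 114.6
Smallest n/ν is B → limiting reagent.
n(R) = (2/1) × 74.35 = 148.7 mol
mass = 148.7 × 620.80 = 92310 g

92300 g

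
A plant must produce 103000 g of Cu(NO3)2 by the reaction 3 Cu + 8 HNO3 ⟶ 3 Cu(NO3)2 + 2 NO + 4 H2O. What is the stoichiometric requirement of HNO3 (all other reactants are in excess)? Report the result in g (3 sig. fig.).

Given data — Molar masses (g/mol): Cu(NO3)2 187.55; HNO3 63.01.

92300 g

n(Cu(NO3)2) = 103000 / 187.55 = 549.2 mol
n(HNO3) = (8/3) × 549.2 = 1465 mol
mass = 1465 × 63.01 = 92310 g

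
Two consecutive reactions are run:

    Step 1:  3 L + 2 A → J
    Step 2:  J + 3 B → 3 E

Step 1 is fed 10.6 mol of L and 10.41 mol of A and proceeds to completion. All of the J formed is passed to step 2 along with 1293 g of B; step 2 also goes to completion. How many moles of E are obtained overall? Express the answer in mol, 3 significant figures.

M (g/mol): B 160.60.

8.05 mol

Step 1:
n(L) = 10.60 mol
n(A) = 10.41 mol
n/ν for L = 10.60/3 = 3.533
n/ν for A = 10.41/2 = 5.205
Smallest n/ν is L → limiting reagent.
n(J) produced = (1/3) × 10.60 = 3.533 mol
Step 2:
n(J) available = 3.533 mol
n(B) = 1293 / 160.60 = 8.051 mol
n/ν for J = 3.533/1 = 3.533
n/ν for B = 8.051/3 = 2.684
Smallest n/ν is B → limiting reagent.
n(E) = (3/3) × 8.051 = 8.051 mol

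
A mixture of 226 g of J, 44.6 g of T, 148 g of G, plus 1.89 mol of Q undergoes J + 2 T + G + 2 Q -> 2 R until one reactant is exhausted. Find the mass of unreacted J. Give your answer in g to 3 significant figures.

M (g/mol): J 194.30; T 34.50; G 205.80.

100 g

n(J) = 226.0 / 194.30 = 1.163 mol
n(T) = 44.60 / 34.50 = 1.293 mol
n(G) = 148.0 / 205.80 = 0.7191 mol
n(Q) = 1.890 mol
n/ν for J = 1.163/1 = 1.163
n/ν for T = 1.293/2 = 0.6465
n/ν for G = 0.7191/1 = 0.7191
n/ν for Q = 1.890/2 = 0.9450
Smallest n/ν is T → limiting reagent.
J consumed = (1/2) × 1.293 = 0.6465 mol
J remaining = 1.163 − 0.6465 = 0.5165 mol
mass = 0.5165 × 194.30 = 100.4 g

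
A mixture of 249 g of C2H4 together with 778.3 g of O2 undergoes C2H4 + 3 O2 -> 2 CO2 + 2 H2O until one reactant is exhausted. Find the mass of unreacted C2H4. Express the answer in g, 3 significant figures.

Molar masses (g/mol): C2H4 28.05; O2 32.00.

21.6 g

n(C2H4) = 249.0 / 28.05 = 8.877 mol
n(O2) = 778.3 / 32.00 = 24.32 mol
n/ν → C2H4: 8.877, O2: 8.107; O2 is limiting.
C2H4 consumed = (1/3) × 24.32 = 8.107 mol
C2H4 remaining = 8.877 − 8.107 = 0.7700 mol
mass = 0.7700 × 28.05 = 21.60 g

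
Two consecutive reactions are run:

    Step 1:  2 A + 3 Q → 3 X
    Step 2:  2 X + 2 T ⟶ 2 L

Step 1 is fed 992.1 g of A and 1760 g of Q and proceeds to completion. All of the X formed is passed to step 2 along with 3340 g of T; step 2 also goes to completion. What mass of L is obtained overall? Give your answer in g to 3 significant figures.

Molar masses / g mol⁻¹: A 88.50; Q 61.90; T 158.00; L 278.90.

4690 g

Step 1:
n(A) = 992.1 / 88.50 = 11.21 mol
n(Q) = 1760 / 61.90 = 28.43 mol
n/ν for A = 11.21/2 = 5.605
n/ν for Q = 28.43/3 = 9.477
Smallest n/ν is A → limiting reagent.
n(X) produced = (3/2) × 11.21 = 16.82 mol
Step 2:
n(X) available = 16.82 mol
n(T) = 3340 / 158.00 = 21.14 mol
n/ν for X = 16.82/2 = 8.410
n/ν for T = 21.14/2 = 10.57
Smallest n/ν is X → limiting reagent.
n(L) = (2/2) × 16.82 = 16.82 mol
mass = 16.82 × 278.90 = 4691 g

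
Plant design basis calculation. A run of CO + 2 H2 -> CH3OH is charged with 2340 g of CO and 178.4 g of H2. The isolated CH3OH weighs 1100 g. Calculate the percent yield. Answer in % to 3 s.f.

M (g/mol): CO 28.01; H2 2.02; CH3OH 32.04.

n(CO) = 2340 / 28.01 = 83.54 mol
n(H2) = 178.4 / 2.02 = 88.32 mol
n/ν → CO: 83.54, H2: 44.16; H2 is limiting.
theoretical n(CH3OH) = (1/2) × 88.32 = 44.16 mol → 1415 g
% yield = 1100 / 1415 × 100 = 77.74 %

77.7 %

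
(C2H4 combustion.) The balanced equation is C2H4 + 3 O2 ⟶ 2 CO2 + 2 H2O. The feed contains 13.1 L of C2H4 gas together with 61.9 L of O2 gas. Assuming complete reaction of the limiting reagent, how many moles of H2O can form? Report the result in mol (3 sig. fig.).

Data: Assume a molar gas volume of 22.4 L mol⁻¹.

n(C2H4) = 13.10 / 22.4 = 0.5848 mol
n(O2) = 61.90 / 22.4 = 2.763 mol
n/ν for C2H4 = 0.5848/1 = 0.5848
n/ν for O2 = 2.763/3 = 0.9210
Smallest n/ν is C2H4 → limiting reagent.
n(H2O) = (2/1) × 0.5848 = 1.170 mol

1.17 mol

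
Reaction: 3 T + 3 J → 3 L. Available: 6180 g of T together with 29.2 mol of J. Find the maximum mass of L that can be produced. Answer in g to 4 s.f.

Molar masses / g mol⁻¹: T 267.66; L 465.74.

10750 g

n(T) = 6180 / 267.66 = 23.09 mol
n(J) = 29.20 mol
n/ν for T = 23.09/3 = 7.697
n/ν for J = 29.20/3 = 9.733
Smallest n/ν is T → limiting reagent.
n(L) = (3/3) × 23.09 = 23.09 mol
mass = 23.09 × 465.74 = 10750 g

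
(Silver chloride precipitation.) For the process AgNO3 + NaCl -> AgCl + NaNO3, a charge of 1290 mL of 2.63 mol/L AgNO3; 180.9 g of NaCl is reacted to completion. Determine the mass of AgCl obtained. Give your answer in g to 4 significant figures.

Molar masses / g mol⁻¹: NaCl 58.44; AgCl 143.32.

443.6 g

n(AgNO3) = 2.63 × 1290/1000 = 3.393 mol
n(NaCl) = 180.9 / 58.44 = 3.095 mol
n/ν for AgNO3 = 3.393/1 = 3.393
n/ν for NaCl = 3.095/1 = 3.095
Smallest n/ν is NaCl → limiting reagent.
n(AgCl) = (1/1) × 3.095 = 3.095 mol
mass = 3.095 × 143.32 = 443.6 g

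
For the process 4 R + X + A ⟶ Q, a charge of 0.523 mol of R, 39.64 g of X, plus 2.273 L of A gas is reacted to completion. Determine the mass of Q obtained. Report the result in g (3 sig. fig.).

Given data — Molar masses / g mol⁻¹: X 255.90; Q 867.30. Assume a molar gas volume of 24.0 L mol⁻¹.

82.1 g

n(R) = 0.5230 mol
n(X) = 39.64 / 255.90 = 0.1549 mol
n(A) = 2.273 / 24.0 = 0.09471 mol
n/ν → R: 0.1308, X: 0.1549, A: 0.09471; A is limiting.
n(Q) = (1/1) × 0.09471 = 0.09471 mol
mass = 0.09471 × 867.30 = 82.14 g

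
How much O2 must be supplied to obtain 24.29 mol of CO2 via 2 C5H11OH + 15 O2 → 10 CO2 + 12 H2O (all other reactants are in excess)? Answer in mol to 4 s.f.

n(CO2) = 24.29 mol
n(O2) = (15/10) × 24.29 = 36.44 mol

36.44 mol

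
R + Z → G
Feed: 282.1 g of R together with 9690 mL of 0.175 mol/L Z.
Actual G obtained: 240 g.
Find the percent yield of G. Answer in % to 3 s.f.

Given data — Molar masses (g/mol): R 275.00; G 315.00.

n(R) = 282.1 / 275.00 = 1.026 mol
n(Z) = 0.175 × 9690/1000 = 1.696 mol
n/ν → R: 1.026, Z: 1.696; R is limiting.
theoretical n(G) = (1/1) × 1.026 = 1.026 mol → 323.2 g
% yield = 240 / 323.2 × 100 = 74.26 %

74.3 %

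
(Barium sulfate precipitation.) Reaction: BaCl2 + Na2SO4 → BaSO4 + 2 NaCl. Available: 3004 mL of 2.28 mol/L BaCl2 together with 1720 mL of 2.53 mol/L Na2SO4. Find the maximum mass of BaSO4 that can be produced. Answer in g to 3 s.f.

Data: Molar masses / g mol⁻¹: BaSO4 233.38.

1020 g

n(BaCl2) = 2.28 × 3004/1000 = 6.849 mol
n(Na2SO4) = 2.53 × 1720/1000 = 4.352 mol
n/ν for BaCl2 = 6.849/1 = 6.849
n/ν for Na2SO4 = 4.352/1 = 4.352
Smallest n/ν is Na2SO4 → limiting reagent.
n(BaSO4) = (1/1) × 4.352 = 4.352 mol
mass = 4.352 × 233.38 = 1016 g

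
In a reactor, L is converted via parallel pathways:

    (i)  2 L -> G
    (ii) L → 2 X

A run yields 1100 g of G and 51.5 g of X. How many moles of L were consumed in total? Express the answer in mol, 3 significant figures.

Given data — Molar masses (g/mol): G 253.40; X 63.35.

n(G) = 1100 / 253.40 = 4.341 mol
n(X) = 51.5 / 63.35 = 0.8129 mol
n(L) via (i) = (2/1)×4.341 = 8.682 mol
n(L) via (ii) = (1/2)×0.8129 = 0.4065 mol
total n(L) = 8.682 + 0.4065 = 9.089 mol

9.09 mol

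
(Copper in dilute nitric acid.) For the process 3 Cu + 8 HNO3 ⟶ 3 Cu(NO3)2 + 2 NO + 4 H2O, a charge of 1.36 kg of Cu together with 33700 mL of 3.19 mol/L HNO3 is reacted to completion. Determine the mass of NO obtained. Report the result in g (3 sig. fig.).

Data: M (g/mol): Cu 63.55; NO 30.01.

n(Cu) = 1.360×1000 / 63.55 = 21.40 mol
n(HNO3) = 3.19 × 33700/1000 = 107.5 mol
n/ν for Cu = 21.40/3 = 7.133
n/ν for HNO3 = 107.5/8 = 13.44
Smallest n/ν is Cu → limiting reagent.
n(NO) = (2/3) × 21.40 = 14.27 mol
mass = 14.27 × 30.01 = 428.2 g

428 g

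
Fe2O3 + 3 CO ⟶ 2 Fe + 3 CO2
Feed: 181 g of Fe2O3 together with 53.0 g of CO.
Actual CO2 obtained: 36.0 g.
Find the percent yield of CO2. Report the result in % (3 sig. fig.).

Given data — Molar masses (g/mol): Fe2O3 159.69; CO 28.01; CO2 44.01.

n(Fe2O3) = 181.0 / 159.69 = 1.133 mol
n(CO) = 53.00 / 28.01 = 1.892 mol
n/ν for Fe2O3 = 1.133/1 = 1.133
n/ν for CO = 1.892/3 = 0.6307
Smallest n/ν is CO → limiting reagent.
theoretical n(CO2) = (3/3) × 1.892 = 1.892 mol → 83.27 g
% yield = 36.0 / 83.27 × 100 = 43.23 %

43.2 %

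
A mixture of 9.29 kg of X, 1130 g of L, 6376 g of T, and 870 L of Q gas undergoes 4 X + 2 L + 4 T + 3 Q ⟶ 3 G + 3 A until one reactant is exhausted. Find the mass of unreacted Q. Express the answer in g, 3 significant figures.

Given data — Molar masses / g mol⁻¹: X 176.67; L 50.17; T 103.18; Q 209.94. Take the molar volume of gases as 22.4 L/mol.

n(X) = 9.290×1000 / 176.67 = 52.58 mol
n(L) = 1130 / 50.17 = 22.52 mol
n(T) = 6376 / 103.18 = 61.79 mol
n(Q) = 870.0 / 22.4 = 38.84 mol
n/ν for X = 52.58/4 = 13.15
n/ν for L = 22.52/2 = 11.26
n/ν for T = 61.79/4 = 15.45
n/ν for Q = 38.84/3 = 12.95
Smallest n/ν is L → limiting reagent.
Q consumed = (3/2) × 22.52 = 33.78 mol
Q remaining = 38.84 − 33.78 = 5.060 mol
mass = 5.060 × 209.94 = 1062 g

1060 g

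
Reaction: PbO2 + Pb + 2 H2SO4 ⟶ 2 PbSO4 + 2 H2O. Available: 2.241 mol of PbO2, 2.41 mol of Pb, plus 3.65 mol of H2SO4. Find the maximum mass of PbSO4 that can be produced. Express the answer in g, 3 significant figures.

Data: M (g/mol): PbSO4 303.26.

n(PbO2) = 2.241 mol
n(Pb) = 2.410 mol
n(H2SO4) = 3.650 mol
n/ν → PbO2: 2.241, Pb: 2.410, H2SO4: 1.825; H2SO4 is limiting.
n(PbSO4) = (2/2) × 3.650 = 3.650 mol
mass = 3.650 × 303.26 = 1107 g

1110 g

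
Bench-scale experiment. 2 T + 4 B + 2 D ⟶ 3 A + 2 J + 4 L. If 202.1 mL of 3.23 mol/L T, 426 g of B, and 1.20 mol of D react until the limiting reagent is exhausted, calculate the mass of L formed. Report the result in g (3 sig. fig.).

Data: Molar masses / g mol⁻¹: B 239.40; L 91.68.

120 g

n(T) = 3.23 × 202.1/1000 = 0.6528 mol
n(B) = 426.0 / 239.40 = 1.779 mol
n(D) = 1.200 mol
n/ν → T: 0.3264, B: 0.4448, D: 0.6000; T is limiting.
n(L) = (4/2) × 0.6528 = 1.306 mol
mass = 1.306 × 91.68 = 119.7 g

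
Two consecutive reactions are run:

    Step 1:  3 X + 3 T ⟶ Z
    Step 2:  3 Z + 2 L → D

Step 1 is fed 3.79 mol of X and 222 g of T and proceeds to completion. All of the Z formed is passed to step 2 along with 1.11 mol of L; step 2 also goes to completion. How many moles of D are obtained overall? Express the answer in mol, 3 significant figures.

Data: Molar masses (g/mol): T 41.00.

0.421 mol

Step 1:
n(X) = 3.790 mol
n(T) = 222.0 / 41.00 = 5.415 mol
n/ν for X = 3.790/3 = 1.263
n/ν for T = 5.415/3 = 1.805
Smallest n/ν is X → limiting reagent.
n(Z) produced = (1/3) × 3.790 = 1.263 mol
Step 2:
n(Z) available = 1.263 mol
n(L) = 1.110 mol
n/ν for Z = 1.263/3 = 0.4210
n/ν for L = 1.110/2 = 0.5550
Smallest n/ν is Z → limiting reagent.
n(D) = (1/3) × 1.263 = 0.4210 mol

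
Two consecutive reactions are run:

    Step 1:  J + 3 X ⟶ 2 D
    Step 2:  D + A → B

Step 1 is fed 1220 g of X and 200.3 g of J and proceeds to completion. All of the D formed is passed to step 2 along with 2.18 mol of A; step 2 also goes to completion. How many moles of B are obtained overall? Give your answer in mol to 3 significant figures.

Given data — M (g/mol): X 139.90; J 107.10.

2.18 mol

Step 1:
n(X) = 1220 / 139.90 = 8.721 mol
n(J) = 200.3 / 107.10 = 1.870 mol
n/ν for X = 8.721/3 = 2.907
n/ν for J = 1.870/1 = 1.870
Smallest n/ν is J → limiting reagent.
n(D) produced = (2/1) × 1.870 = 3.740 mol
Step 2:
n(D) available = 3.740 mol
n(A) = 2.180 mol
n/ν for D = 3.740/1 = 3.740
n/ν for A = 2.180/1 = 2.180
Smallest n/ν is A → limiting reagent.
n(B) = (1/1) × 2.180 = 2.180 mol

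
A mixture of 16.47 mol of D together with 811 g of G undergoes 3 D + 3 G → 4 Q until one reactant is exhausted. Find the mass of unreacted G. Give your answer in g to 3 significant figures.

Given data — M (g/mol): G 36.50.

210 g

n(D) = 16.47 mol
n(G) = 811.0 / 36.50 = 22.22 mol
n/ν for D = 16.47/3 = 5.490
n/ν for G = 22.22/3 = 7.407
Smallest n/ν is D → limiting reagent.
G consumed = (3/3) × 16.47 = 16.47 mol
G remaining = 22.22 − 16.47 = 5.750 mol
mass = 5.750 × 36.50 = 209.9 g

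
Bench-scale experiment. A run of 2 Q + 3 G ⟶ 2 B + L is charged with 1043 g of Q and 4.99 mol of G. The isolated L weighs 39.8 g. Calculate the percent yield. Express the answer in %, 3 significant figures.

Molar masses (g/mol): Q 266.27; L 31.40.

n(Q) = 1043 / 266.27 = 3.917 mol
n(G) = 4.990 mol
n/ν → Q: 1.959, G: 1.663; G is limiting.
theoretical n(L) = (1/3) × 4.990 = 1.663 mol → 52.22 g
% yield = 39.8 / 52.22 × 100 = 76.22 %

76.2 %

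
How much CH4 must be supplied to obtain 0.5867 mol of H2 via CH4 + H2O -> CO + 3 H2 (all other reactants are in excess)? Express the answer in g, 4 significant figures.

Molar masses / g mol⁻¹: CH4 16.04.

n(H2) = 0.5867 mol
n(CH4) = (1/3) × 0.5867 = 0.1956 mol
mass = 0.1956 × 16.04 = 3.137 g

3.137 g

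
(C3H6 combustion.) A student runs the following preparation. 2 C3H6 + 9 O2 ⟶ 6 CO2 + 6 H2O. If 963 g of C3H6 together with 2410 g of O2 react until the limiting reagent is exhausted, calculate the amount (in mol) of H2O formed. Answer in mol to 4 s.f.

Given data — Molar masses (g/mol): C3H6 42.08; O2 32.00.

n(C3H6) = 963.0 / 42.08 = 22.88 mol
n(O2) = 2410 / 32.00 = 75.31 mol
n/ν for C3H6 = 22.88/2 = 11.44
n/ν for O2 = 75.31/9 = 8.368
Smallest n/ν is O2 → limiting reagent.
n(H2O) = (6/9) × 75.31 = 50.21 mol

50.21 mol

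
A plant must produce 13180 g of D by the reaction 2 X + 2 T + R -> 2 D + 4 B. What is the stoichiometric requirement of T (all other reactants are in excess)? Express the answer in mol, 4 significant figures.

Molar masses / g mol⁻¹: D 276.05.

n(D) = 13180 / 276.05 = 47.74 mol
n(T) = (2/2) × 47.74 = 47.74 mol

47.74 mol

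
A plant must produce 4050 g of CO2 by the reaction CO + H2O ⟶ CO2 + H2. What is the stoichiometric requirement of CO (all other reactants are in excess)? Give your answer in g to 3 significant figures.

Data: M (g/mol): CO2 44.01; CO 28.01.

n(CO2) = 4050 / 44.01 = 92.02 mol
n(CO) = (1/1) × 92.02 = 92.02 mol
mass = 92.02 × 28.01 = 2577 g

2580 g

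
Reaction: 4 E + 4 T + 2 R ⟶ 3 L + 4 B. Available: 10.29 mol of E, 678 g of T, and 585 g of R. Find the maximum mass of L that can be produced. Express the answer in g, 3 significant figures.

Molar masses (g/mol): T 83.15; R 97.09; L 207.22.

1270 g

n(E) = 10.29 mol
n(T) = 678.0 / 83.15 = 8.154 mol
n(R) = 585.0 / 97.09 = 6.025 mol
n/ν for E = 10.29/4 = 2.573
n/ν for T = 8.154/4 = 2.039
n/ν for R = 6.025/2 = 3.013
Smallest n/ν is T → limiting reagent.
n(L) = (3/4) × 8.154 = 6.116 mol
mass = 6.116 × 207.22 = 1267 g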